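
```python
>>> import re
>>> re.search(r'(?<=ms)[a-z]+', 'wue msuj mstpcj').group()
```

The lookaround is zero-width — it requires the adjacent text to match without consuming it, so the asserted text isn't part of the match.
`re.search` scans for the first position where the pattern succeeds.
The match spans [6:8] → 'uj'.

'uj'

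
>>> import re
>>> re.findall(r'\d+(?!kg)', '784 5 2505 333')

The negative lookahead/lookbehind blocks any match where the forbidden context is present.
Walking the string: at [0:3] → '784'; at [4:5] → '5'; at [6:10] → '2505'; at [11:14] → '333'.
`findall` yields the raw match text (4 of them) because the pattern has no groups.

['784', '5', '2505', '333']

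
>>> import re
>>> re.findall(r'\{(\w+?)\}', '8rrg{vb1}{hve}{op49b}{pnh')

['vb1', 'hve', 'op49b']

One capturing group, so `findall` returns just the captured substring from each match — 3 in all.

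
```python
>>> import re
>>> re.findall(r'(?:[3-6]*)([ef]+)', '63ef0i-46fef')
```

['ef', 'fef']

One capturing group, so `findall` returns just the captured substring from each match — 2 in all.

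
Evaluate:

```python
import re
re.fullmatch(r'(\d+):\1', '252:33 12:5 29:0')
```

`\1` has to match the exact text group 1 already captured.
`re.fullmatch` requires the pattern to consume the entire string.
Here there's no way to consume every character, so the call returns None.

None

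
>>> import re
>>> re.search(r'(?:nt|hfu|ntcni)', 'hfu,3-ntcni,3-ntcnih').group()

'hfu'

`re.search` tries every starting position until one works.
The match spans [0:3] → 'hfu'.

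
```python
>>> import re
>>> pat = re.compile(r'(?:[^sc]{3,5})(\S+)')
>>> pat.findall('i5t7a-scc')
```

['-scc']

This matches 3 to 5 of any character except [sc] (non-capturing group); then one or more of a non-whitespace character (captured).
Walking the string: at [0:9] match 'i5t7a-scc', group 1 = '-scc'.
Because there's exactly one group, `findall` drops the full match and keeps group 1 from the one hit.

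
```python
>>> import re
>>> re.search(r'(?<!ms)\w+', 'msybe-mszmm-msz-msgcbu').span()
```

(0, 5)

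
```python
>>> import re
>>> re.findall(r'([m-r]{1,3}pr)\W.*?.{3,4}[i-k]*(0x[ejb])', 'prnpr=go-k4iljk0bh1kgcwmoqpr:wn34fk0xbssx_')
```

[('prnpr', '0xb')]

`findall` packs the 2 group values into a tuple for every match.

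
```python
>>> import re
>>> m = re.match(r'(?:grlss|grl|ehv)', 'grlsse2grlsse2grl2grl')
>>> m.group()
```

The regex engine tests alternatives in the order written; an earlier branch that matches wins even if a later one would match more.
`match` is anchored at position 0; if the pattern doesn't fit there, it returns None.
The match spans [0:5] → 'grlss'.

'grlss'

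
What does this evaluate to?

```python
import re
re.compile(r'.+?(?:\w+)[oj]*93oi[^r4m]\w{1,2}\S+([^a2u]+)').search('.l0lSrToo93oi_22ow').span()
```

The pattern matches one or more of any character (lazy); then one or more of a word character (non-capturing group); then zero or more of one of [oj], then the literal '93', then the literal 'oi'; then any character except [r4m]; then 1 to 2 of a word character, then one or more of a non-whitespace character; then one or more of any character except [a2u] (captured).
Unlike `match`, `search` isn't anchored — it looks for the pattern anywhere in the string.
The match spans [0:18] → '.l0lSrToo93oi_22ow'.
Captured: group 1 = 'w'.

(0, 18)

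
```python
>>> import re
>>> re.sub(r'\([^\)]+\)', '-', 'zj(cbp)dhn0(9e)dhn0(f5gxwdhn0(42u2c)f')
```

'zj-dhn0-dhn0-f'

Matches: at [2:7] → '(cbp)'; at [11:15] → '(9e)'; at [19:36] → '(f5gxwdhn0(42u2c)'.
`sub` substitutes '-' at each match site.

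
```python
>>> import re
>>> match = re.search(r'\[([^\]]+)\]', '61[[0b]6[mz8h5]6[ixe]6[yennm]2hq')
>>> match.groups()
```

('[0b',)

`search` walks the string left to right and returns the first match it finds.
The match spans [2:7] → '[[0b]'.
Captured: group 1 = '[0b'.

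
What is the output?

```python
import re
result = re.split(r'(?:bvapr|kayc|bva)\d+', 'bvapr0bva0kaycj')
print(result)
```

['', '', 'kaycj']

Matches to split on: at [0:6] → 'bvapr0'; at [6:10] → 'bva0'.
Splitting on the pattern gives 3 pieces.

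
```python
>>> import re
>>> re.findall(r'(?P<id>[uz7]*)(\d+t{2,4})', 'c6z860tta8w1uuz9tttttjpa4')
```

[('z', '860tt'), ('uuz', '9tttt')]

Pattern: zero or more of one of [uz7] (captured as 'id'); then one or more of a digit, then 2 to 4 of the literal 't' (captured).
Walking the string: at [2:8] match 'z860tt', groups = ('z', '860tt'); at [12:20] match 'uuz9tttt', groups = ('uuz', '9tttt').
2 groups means each result is a tuple of 2 captured strings — 2 here.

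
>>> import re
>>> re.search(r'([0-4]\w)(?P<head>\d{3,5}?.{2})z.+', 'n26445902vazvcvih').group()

'445902vazvcvih'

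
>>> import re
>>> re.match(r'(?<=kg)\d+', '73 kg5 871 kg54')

None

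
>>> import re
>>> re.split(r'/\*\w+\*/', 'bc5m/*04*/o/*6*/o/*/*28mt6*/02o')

['bc5m', 'o', 'o/*', '02o']

Matches to split on: at [4:10] → '/*04*/'; at [11:16] → '/*6*/'; at [19:28] → '/*28mt6*/'.
Each match becomes a cut point; 4 segments remain.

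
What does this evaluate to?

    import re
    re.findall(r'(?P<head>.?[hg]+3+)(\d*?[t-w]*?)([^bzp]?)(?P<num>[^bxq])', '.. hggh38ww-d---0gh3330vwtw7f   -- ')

This matches optionally any character, then one or more of one of [hg], then one or more of a literal '3' (captured as 'head'); then zero or more of a digit (lazy), then zero or more of a character in [t-w] (lazy) (captured); then optionally any character except [bzp] (captured); then any character except [bxq] (captured as 'num').
The `?` after the quantifier makes it lazy — it takes as little as possible before letting the rest of the pattern try.
Walking the string: at [2:10] match ' hggh38w', groups = (' hggh3', '', '8', 'w'); at [16:24] match '0gh3330v', groups = ('0gh333', '', '0', 'v').
4 groups means each result is a tuple of 4 captured strings — 2 here.

[(' hggh3', '', '8', 'w'), ('0gh333', '', '0', 'v')]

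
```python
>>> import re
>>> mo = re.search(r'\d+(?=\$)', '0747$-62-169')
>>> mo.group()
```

Because the assertion is zero-width, the text it checks is not consumed and won't appear in the result.
`re.search` scans for the first position where the pattern succeeds.
The match spans [0:4] → '0747'.

'0747'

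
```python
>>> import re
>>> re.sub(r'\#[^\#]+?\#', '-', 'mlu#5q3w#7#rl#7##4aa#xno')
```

'mlu-7-7#-xno'

Matches: at [3:9] → '#5q3w#'; at [10:14] → '#rl#'; at [16:21] → '#4aa#'.
Every occurrence is swapped for '-'.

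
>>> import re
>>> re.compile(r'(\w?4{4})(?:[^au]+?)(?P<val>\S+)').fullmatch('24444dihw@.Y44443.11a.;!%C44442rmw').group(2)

'ihw@.Y44443.11a.;!%C44442rmw'

This matches optionally a word character, then exactly 4 of the literal '4' (captured); then one or more of any character except [au] (lazy) (non-capturing group); then one or more of a non-whitespace character (captured as 'val').
A non-greedy quantifier consumes as few characters as it can — just enough that the remainder of the pattern still matches from where it stops; whatever follows it matches normally.
`re.fullmatch` requires the pattern to consume the entire string.
The match spans [0:34] → '24444dihw@.Y44443.11a.;!%C44442rmw'.
Captured: group 1 = '24444', group 2 = 'ihw@.Y44443.11a.;!%C44442rmw'.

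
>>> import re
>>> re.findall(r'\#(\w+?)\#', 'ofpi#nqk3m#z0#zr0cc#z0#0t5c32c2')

`findall` collects group 1 from each match (2 total).

['nqk3m', 'zr0cc']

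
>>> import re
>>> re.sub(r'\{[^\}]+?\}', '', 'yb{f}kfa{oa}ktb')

Matches: at [2:5] → '{f}'; at [8:12] → '{oa}'.
Every occurrence is swapped for ''.

'ybkfaktb'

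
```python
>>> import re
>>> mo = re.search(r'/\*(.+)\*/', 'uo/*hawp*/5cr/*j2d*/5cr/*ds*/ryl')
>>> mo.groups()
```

('hawp*/5cr/*j2d*/5cr/*ds',)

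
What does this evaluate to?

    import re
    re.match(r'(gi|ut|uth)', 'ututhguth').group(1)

The match spans [0:2] → 'ut'.
Captured: group 1 = 'ut'.

'ut'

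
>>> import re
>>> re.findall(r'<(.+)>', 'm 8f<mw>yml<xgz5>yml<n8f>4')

Matches: at [4:25] match '<mw>yml<xgz5>yml<n8f>', group 1 = 'mw>yml<xgz5>yml<n8f'.
Because there's exactly one group, `findall` drops the full match and keeps group 1 from the one hit.

['mw>yml<xgz5>yml<n8f']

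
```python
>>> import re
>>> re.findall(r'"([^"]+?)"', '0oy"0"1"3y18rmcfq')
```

`findall` collects group 1 from the one match (1 total).

['0']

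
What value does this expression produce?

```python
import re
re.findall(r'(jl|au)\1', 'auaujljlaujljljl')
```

['au', 'jl', 'jl']

After group 1 captures some text, `\1` only succeeds where that same text appears again.
Walking the string: at [0:4] match 'auau', group 1 = 'au'; at [4:8] match 'jljl', group 1 = 'jl'; at [10:14] match 'jljl', group 1 = 'jl'.
One capturing group, so `findall` returns just the captured substring from each match — 3 in all.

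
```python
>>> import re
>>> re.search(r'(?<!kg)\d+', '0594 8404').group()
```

'0594'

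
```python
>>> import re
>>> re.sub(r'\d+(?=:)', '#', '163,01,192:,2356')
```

'163,01,#:,2356'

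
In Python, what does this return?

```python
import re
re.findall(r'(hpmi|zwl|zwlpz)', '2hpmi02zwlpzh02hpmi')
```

['hpmi', 'zwl', 'hpmi']

Alternation isn't longest-match — the leftmost alternative that fits at this position is chosen.
With a single group, `findall` returns only what that group captured — 3 items.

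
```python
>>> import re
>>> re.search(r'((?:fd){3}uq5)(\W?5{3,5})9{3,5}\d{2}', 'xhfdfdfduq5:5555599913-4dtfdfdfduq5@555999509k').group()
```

'fdfdfduq5:5555599913'

Pattern: the literal 'fd' repeated 3 times, then the literal 'uq5' (captured); then optionally a non-word character, then 3 to 5 of the literal '5' (captured); then 3 to 5 of the literal '9', then exactly 2 of a digit.
`re.search` scans for the first position where the pattern succeeds.
The match spans [2:22] → 'fdfdfduq5:5555599913'.
Captured: group 1 = 'fdfdfduq5', group 2 = ':55555'.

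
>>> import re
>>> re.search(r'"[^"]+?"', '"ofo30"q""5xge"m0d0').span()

(0, 7)

`re.search` scans for the first position where the pattern succeeds.
The match spans [0:7] → '"ofo30"'.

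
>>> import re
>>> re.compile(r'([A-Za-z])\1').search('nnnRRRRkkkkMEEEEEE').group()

A backreference is literal: `\1` must see the identical characters the first group matched.
`re.search` scans for the first position where the pattern succeeds.
The match spans [0:2] → 'nn'.
Captured: group 1 = 'n'.

'nn'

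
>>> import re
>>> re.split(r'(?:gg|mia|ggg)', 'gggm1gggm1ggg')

['', 'gm1', 'gm1', 'g']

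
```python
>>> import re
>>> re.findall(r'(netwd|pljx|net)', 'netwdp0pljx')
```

The regex engine tests alternatives in the order written; an earlier branch that matches wins even if a later one would match more.
Scanning left to right: at [0:5] match 'netwd', group 1 = 'netwd'; at [7:11] match 'pljx', group 1 = 'pljx'.
`findall` collects group 1 from each match (2 total).

['netwd', 'pljx']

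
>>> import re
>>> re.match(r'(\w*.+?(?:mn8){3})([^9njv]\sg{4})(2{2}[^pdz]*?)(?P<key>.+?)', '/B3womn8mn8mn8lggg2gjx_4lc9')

None

`match` is anchored at position 0; if the pattern doesn't fit there, it returns None.
Here the string doesn't start with a match, so the call returns None.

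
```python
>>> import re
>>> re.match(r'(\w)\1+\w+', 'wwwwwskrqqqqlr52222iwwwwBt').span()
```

(0, 26)

A backreference is literal: `\1` must see the identical characters the first group matched.
`match` is anchored at position 0; if the pattern doesn't fit there, it returns None.
The match spans [0:26] → 'wwwwwskrqqqqlr52222iwwwwBt'.
Captured: group 1 = 'w'.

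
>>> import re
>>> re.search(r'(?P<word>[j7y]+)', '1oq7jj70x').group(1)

'7jj7'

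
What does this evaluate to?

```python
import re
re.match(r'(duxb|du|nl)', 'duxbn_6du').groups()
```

('duxb',)

`|` is ordered: at each position the engine commits to the first alternative that works.
With `match`, the pattern is implicitly anchored at the beginning.
The match spans [0:4] → 'duxb'.
Captured: group 1 = 'duxb'.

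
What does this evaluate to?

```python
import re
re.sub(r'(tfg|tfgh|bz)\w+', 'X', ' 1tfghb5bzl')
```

Matches: at [2:11] → 'tfghb5bzl'.
Every occurrence is swapped for 'X'.

' 1X'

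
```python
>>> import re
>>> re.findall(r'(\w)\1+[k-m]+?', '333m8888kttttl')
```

['3', '8', 't']

A backreference is literal: `\1` must see the identical characters the first group matched.
Walking the string: at [0:4] match '333m', group 1 = '3'; at [4:9] match '8888k', group 1 = '8'; at [9:14] match 'ttttl', group 1 = 't'.
`findall` collects group 1 from each match (3 total).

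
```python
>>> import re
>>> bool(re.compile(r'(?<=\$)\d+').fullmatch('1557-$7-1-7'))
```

`re.fullmatch` is like wrapping the pattern in `^…$` (in single-line mode).
Here there's no way to consume every character, so the call returns None, and `bool(None)` is False.

False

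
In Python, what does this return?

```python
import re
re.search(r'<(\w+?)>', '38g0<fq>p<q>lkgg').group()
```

`re.search` tries every starting position until one works.
The match spans [4:8] → '<fq>'.
Captured: group 1 = 'fq'.

'<fq>'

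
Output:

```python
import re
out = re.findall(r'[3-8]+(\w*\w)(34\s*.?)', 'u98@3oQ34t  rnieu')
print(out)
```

This matches one or more of a character in [3-8]; then zero or more of a word character, then a word character (captured); then the literal '34', then zero or more of whitespace, then optionally any character (captured).
Scanning left to right: at [4:10] match '3oQ34t', groups = ('oQ', '34t').
Multiple groups make `findall` return tuples — one 2-tuple for the one match.

[('oQ', '34t')]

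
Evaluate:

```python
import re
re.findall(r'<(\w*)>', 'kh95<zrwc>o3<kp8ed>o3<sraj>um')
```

['zrwc', 'kp8ed', 'sraj']

Scanning left to right: at [4:10] match '<zrwc>', group 1 = 'zrwc'; at [12:19] match '<kp8ed>', group 1 = 'kp8ed'; at [21:27] match '<sraj>', group 1 = 'sraj'.
`findall` collects group 1 from each match (3 total).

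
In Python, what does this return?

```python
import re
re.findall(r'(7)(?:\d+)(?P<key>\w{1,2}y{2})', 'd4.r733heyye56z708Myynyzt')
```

[('7', 'heyy'), ('7', 'Myy')]

This matches a literal '7' (captured); then one or more of a digit (non-capturing group); then 1 to 2 of a word character, then exactly 2 of a literal 'y' (captured as 'key').
Walking the string: at [4:11] match '733heyy', groups = ('7', 'heyy'); at [15:21] match '708Myy', groups = ('7', 'Myy').
Multiple groups make `findall` return tuples — one 2-tuple for each match.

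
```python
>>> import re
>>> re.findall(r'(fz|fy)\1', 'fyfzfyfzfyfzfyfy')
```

`\1` is not a pattern — it's the concrete string captured by group 1, re-applied verbatim.
Matches: at [12:16] match 'fyfy', group 1 = 'fy'.
Because there's exactly one group, `findall` drops the full match and keeps group 1 from the one hit.

['fy']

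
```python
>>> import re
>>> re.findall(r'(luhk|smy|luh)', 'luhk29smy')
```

['luhk', 'smy']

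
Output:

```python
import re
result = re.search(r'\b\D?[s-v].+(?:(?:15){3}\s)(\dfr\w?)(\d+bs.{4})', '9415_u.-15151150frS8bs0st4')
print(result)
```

None

This matches a word boundary (`\b`, zero-width); then optionally a non-digit, then a character in [s-v]; then one or more of any character; then the literal '15' repeated 3 times, then whitespace (non-capturing group); then a digit, then the literal 'fr', then optionally a word character (captured); then one or more of a digit, then the literal 'bs', then exactly 4 of any character (captured).
Here nothing in the string fits, so the call returns None.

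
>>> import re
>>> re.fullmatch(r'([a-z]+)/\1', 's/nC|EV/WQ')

The backreference `\1` re-matches whatever the first group consumed, character for character.
For `fullmatch`, every character of the input must be accounted for by the pattern.
Here the pattern can't cover the whole string, so the call returns None.

None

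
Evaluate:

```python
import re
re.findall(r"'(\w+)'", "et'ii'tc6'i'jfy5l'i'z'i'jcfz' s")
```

['ii', 'i', 'i', 'i']

Because there's exactly one group, `findall` drops the full match and keeps group 1 from each hit.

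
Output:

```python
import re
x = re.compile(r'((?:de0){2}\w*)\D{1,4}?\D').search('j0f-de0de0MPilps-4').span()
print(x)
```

(4, 17)

Pattern: the literal 'de0' repeated 2 times, then zero or more of a word character (captured); then 1 to 4 of a non-digit (lazy), then a non-digit.
Unlike `match`, `search` isn't anchored — it looks for the pattern anywhere in the string.
The match spans [4:17] → 'de0de0MPilps-'.
Captured: group 1 = 'de0de0MPilp'.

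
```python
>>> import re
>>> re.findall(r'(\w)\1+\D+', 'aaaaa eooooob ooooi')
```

['a']

`\1` is not a pattern — it's the concrete string captured by group 1, re-applied verbatim.
One capturing group, so `findall` returns just the captured substring from the one match — 1 in all.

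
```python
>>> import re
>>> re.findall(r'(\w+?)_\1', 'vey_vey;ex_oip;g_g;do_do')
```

['vey', 'g', 'do']

A backreference is literal: `\1` must see the identical characters the first group matched.
Scanning left to right: at [0:7] match 'vey_vey', group 1 = 'vey'; at [15:18] match 'g_g', group 1 = 'g'; at [19:24] match 'do_do', group 1 = 'do'.
One capturing group, so `findall` returns just the captured substring from each match — 3 in all.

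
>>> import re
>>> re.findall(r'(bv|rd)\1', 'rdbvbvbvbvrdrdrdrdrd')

After group 1 captures some text, `\1` only succeeds where that same text appears again.
Walking the string: at [2:6] match 'bvbv', group 1 = 'bv'; at [6:10] match 'bvbv', group 1 = 'bv'; at [10:14] match 'rdrd', group 1 = 'rd'; at [14:18] match 'rdrd', group 1 = 'rd'.
With a single group, `findall` returns only what that group captured — 4 items.

['bv', 'bv', 'rd', 'rd']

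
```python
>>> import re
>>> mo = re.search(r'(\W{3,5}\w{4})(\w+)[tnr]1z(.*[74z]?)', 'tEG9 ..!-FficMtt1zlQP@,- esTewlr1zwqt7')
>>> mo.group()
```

The match spans [4:38] → ' ..!-FficMtt1zlQP@,- esTewlr1zwqt7'.

' ..!-FficMtt1zlQP@,- esTewlr1zwqt7'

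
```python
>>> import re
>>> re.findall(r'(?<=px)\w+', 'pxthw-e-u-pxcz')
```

['thw', 'cz']

The positive lookaround only admits positions where the adjacent text matches; those characters stay outside the span.
Matches: at [2:5] → 'thw'; at [12:14] → 'cz'.
No capturing groups, so `findall` returns the 2 full match strings.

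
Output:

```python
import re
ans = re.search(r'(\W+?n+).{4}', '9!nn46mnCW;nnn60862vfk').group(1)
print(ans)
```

The match spans [1:8] → '!nn46mn'.
Captured: group 1 = '!nn'.

!nn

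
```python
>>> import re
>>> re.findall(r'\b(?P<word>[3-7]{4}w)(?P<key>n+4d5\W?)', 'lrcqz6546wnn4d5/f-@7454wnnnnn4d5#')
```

[('7454w', 'nnnnn4d5#')]

`findall` packs the 2 group values into a tuple for every match.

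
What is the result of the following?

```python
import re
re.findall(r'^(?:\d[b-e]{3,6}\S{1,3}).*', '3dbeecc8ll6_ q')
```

Since nothing is captured, `findall` lists the 1 matched substring directly.

['3dbeecc8ll6_ q']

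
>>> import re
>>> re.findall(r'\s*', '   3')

['   ', '', '']

The pattern matches zero or more of whitespace.
Matches: at [0:3] → '   '; at [3:3] → ''; at [4:4] → ''.
Since nothing is captured, `findall` lists the 3 matched substrings directly.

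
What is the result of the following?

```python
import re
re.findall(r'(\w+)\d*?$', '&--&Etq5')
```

['Etq5']

Pattern: one or more of a word character (captured); then zero or more of a digit (lazy); then anchored at the end.
Scanning left to right: at [4:8] match 'Etq5', group 1 = 'Etq5'.
Because there's exactly one group, `findall` drops the full match and keeps group 1 from the one hit.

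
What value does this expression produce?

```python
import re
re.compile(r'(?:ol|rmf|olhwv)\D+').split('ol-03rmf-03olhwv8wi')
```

Matches to split on: at [0:3] → 'ol-'; at [5:9] → 'rmf-'; at [11:16] → 'olhwv'.
Splitting on the pattern gives 4 pieces.

['', '03', '03', '8wi']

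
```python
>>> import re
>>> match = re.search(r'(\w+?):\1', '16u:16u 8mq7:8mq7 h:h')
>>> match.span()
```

After group 1 captures some text, `\1` only succeeds where that same text appears again.
`search` walks the string left to right and returns the first match it finds.
The match spans [0:7] → '16u:16u'.
Captured: group 1 = '16u'.

(0, 7)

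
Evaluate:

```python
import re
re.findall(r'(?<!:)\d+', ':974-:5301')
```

['74', '301']

Because the assertion is negative and zero-width, positions next to the forbidden text are skipped.
Scanning left to right: at [2:4] → '74'; at [7:10] → '301'.
`findall` yields the raw match text (2 of them) because the pattern has no groups.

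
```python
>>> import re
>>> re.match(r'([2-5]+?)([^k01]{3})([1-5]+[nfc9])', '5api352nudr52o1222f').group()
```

'5api352n'

The pattern matches one or more of a character in [2-5] (lazy) (captured); then exactly 3 of any character except [k01] (captured); then one or more of a character in [1-5], then one of [nfc9] (captured).
`re.match` won't scan ahead — the pattern has to work from the very first character.
The match spans [0:8] → '5api352n'.
Captured: group 1 = '5', group 2 = 'api', group 3 = '352n'.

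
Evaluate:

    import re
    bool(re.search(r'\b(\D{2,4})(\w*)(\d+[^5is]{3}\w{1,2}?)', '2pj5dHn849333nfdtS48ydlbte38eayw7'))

False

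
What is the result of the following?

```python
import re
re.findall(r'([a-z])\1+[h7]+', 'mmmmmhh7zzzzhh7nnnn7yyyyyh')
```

['m', 'z', 'n', 'y']

`\1` has to match the exact text group 1 already captured.
Scanning left to right: at [0:8] match 'mmmmmhh7', group 1 = 'm'; at [8:15] match 'zzzzhh7', group 1 = 'z'; at [15:20] match 'nnnn7', group 1 = 'n'; at [20:26] match 'yyyyyh', group 1 = 'y'.
With a single group, `findall` returns only what that group captured — 4 items.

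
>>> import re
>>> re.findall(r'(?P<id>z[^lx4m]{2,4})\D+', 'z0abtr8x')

['z0abt']

The pattern matches the literal 'z', then 2 to 4 of any character except [lx4m] (captured as 'id'); then one or more of a non-digit.
Matches: at [0:6] match 'z0abtr', group 1 = 'z0abt'.
With a single group, `findall` returns only what that group captured — 1 item.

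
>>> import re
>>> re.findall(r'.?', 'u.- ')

['u', '.', '-', ' ', '']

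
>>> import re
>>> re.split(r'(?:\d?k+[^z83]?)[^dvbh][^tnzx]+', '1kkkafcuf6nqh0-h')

['', 'nqh0-h']

Pattern: optionally a digit, then one or more of a literal 'k', then optionally any character except [z83] (non-capturing group); then any character except [dvbh], then one or more of any character except [tnzx].
Splitting on the pattern gives 2 pieces.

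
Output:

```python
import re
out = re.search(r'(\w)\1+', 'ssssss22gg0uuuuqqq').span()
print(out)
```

The backreference `\1` re-matches whatever the first group consumed, character for character.
The match spans [0:6] → 'ssssss'.

(0, 6)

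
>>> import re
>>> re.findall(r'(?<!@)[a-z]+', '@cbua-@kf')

['bua', 'f']

A negative assertion filters positions out without eating any characters.
With no groups in the pattern, `findall` gives back each whole match — 2 here.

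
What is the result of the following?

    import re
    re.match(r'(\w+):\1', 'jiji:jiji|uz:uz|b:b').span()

(0, 9)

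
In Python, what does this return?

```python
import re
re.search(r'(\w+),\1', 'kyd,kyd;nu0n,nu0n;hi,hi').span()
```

After group 1 captures some text, `\1` only succeeds where that same text appears again.
`re.search` tries every starting position until one works.
The match spans [0:7] → 'kyd,kyd'.
Captured: group 1 = 'kyd'.

(0, 7)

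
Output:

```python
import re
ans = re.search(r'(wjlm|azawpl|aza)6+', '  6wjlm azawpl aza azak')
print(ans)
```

None

Here the pattern never matches, so the call returns None.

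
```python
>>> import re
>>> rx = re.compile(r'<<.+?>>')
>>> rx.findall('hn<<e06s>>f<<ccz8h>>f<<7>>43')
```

['<<e06s>>', '<<ccz8h>>', '<<7>>']

A non-greedy quantifier consumes as few characters as it can — just enough that the remainder of the pattern still matches from where it stops; whatever follows it matches normally.
`findall` yields the raw match text (3 of them) because the pattern has no groups.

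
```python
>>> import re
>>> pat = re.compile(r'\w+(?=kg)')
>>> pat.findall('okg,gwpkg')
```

['o', 'gwp']

Lookahead/lookbehind check context without consuming it, so the matched span excludes the asserted characters.
Scanning left to right: at [0:1] → 'o'; at [4:7] → 'gwp'.
`findall` yields the raw match text (2 of them) because the pattern has no groups.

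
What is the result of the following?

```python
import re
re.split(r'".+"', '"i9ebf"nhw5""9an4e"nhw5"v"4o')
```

['', '4o']

Splitting on the pattern gives 2 pieces.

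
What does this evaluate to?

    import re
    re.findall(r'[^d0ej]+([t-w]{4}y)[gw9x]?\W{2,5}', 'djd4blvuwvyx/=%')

This matches one or more of any character except [d0ej]; then exactly 4 of a character in [t-w], then a literal 'y' (captured); then optionally one of [gw9x], then 2 to 5 of a non-word character.
Matches: at [3:15] match '4blvuwvyx/=%', group 1 = 'vuwvy'.
Because there's exactly one group, `findall` drops the full match and keeps group 1 from the one hit.

['vuwvy']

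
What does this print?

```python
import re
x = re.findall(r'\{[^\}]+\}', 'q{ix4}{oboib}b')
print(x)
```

['{ix4}', '{oboib}']

Walking the string: at [1:6] → '{ix4}'; at [6:13] → '{oboib}'.
No capturing groups, so `findall` returns the 2 full match strings.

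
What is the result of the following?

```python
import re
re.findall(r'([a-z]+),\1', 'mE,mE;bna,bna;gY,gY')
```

The backreference `\1` re-matches whatever the first group consumed, character for character.
Walking the string: at [6:13] match 'bna,bna', group 1 = 'bna'.
Because there's exactly one group, `findall` drops the full match and keeps group 1 from the one hit.

['bna']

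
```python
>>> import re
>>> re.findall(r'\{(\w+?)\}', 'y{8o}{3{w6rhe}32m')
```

['8o', 'w6rhe']

Walking the string: at [1:5] match '{8o}', group 1 = '8o'; at [7:14] match '{w6rhe}', group 1 = 'w6rhe'.
Because there's exactly one group, `findall` drops the full match and keeps group 1 from each hit.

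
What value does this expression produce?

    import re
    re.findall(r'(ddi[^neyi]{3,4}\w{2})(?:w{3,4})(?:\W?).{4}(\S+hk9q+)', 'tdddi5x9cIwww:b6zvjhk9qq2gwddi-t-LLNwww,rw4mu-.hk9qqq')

[('ddi5x9cI', 'jhk9qq2gwddi-t-LLNwww,rw4mu-.hk9qqq')]

This matches the literal 'ddi', then 3 to 4 of any character except [neyi], then exactly 2 of a word character (captured); then 3 to 4 of a literal 'w' (non-capturing group); then optionally a non-word character (non-capturing group); then exactly 4 of any character; then one or more of a non-whitespace character, then the literal 'hk9', then one or more of the literal 'q' (captured).
Walking the string: at [2:53] match 'ddi5x9cIwww:b6zvjhk9qq2gwddi-t-LLNwww,rw4mu-.hk9qqq', groups = ('ddi5x9cI', 'jhk9qq2gwddi-t-LLNwww,rw4mu-.hk9qqq').
2 groups means the one result is a tuple of 2 captured strings — 1 here.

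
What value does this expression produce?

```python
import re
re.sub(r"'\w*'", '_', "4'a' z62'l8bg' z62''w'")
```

Matches: at [1:4] → "'a'"; at [8:14] → "'l8bg'"; at [18:20] → "''".
`sub` substitutes '_' at each match site.

"4_ z62_ z62_w'"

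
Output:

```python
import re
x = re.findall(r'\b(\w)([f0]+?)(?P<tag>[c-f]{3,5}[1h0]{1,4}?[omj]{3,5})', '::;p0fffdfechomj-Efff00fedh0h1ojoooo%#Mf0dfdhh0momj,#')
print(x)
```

[('p', '0ff', 'fdfechomj'), ('E', 'fff00', 'fedh0h1ojooo'), ('M', 'f0', 'dfdhh0momj')]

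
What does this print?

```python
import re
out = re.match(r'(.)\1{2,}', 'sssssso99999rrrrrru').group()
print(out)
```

ssssss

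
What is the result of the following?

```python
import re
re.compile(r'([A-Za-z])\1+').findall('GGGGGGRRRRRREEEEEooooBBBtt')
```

['G', 'R', 'E', 'o', 'B', 't']

`\1` has to match the exact text group 1 already captured.
Matches: at [0:6] match 'GGGGGG', group 1 = 'G'; at [6:12] match 'RRRRRR', group 1 = 'R'; at [12:17] match 'EEEEE', group 1 = 'E'; at [17:21] match 'oooo', group 1 = 'o'; at [21:24] match 'BBB', group 1 = 'B'; ….
Because there's exactly one group, `findall` drops the full match and keeps group 1 from each hit.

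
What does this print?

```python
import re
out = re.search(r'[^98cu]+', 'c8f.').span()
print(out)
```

(2, 4)

The pattern matches one or more of any character except [98cu].
`re.search` scans for the first position where the pattern succeeds.
The match spans [2:4] → 'f.'.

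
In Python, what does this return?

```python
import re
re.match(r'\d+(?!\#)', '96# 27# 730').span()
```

`re.match` only tries the pattern at the start of the string.
The match spans [0:1] → '9'.

(0, 1)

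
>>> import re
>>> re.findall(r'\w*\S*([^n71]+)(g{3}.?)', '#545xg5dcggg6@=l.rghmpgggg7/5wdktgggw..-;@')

The pattern matches zero or more of a word character, then zero or more of a non-whitespace character; then one or more of any character except [n71] (captured); then exactly 3 of a literal 'g', then optionally any character (captured).
2 groups means the one result is a tuple of 2 captured strings — 1 here.

[('t', 'gggw')]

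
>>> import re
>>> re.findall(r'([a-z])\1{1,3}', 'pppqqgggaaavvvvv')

['p', 'q', 'g', 'a', 'v']

After group 1 captures some text, `\1` only succeeds where that same text appears again.
Walking the string: at [0:3] match 'ppp', group 1 = 'p'; at [3:5] match 'qq', group 1 = 'q'; at [5:8] match 'ggg', group 1 = 'g'; at [8:11] match 'aaa', group 1 = 'a'; at [11:15] match 'vvvv', group 1 = 'v'.
One capturing group, so `findall` returns just the captured substring from each match — 5 in all.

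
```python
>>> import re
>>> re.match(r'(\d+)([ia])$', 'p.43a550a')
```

None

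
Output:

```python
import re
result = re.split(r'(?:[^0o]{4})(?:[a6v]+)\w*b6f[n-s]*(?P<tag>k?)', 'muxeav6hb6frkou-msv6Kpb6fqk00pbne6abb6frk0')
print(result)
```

This matches exactly 4 of any character except [0o] (non-capturing group); then one or more of one of [a6v] (non-capturing group); then zero or more of a word character, then the literal 'b6f', then zero or more of a character in [n-s]; then optionally a literal 'k' (captured as 'tag').
Matches to split on: at [0:13] → 'muxeav6hb6frk'; at [14:41] → 'u-msv6Kpb6fqk00pbne6abb6frk'.
Because the pattern has a capturing group, `split` also inserts each captured text between the pieces.

['', 'k', 'o', 'k', '0']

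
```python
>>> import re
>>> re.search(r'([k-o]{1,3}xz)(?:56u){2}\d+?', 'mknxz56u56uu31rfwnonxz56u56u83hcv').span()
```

With the lazy modifier that quantifier settles for the fewest repetitions that let the rest of the pattern succeed (the atoms after it are unaffected and can still be greedy).
The match spans [17:29] → 'nonxz56u56u8'.

(17, 29)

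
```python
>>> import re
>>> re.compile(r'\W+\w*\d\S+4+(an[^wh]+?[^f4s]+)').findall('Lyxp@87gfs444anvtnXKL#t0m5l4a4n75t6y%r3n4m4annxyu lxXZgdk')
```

Pattern: one or more of a non-word character, then zero or more of a word character, then a digit; then one or more of a non-whitespace character, then one or more of the literal '4'; then the literal 'an', then one or more of any character except [wh] (lazy), then one or more of any character except [f4s] (captured).
Walking the string: at [4:57] match '@87gfs444anvtnXKL#t0m5l4a4n75t6y%r3n4m4annxyu lxXZgdk', group 1 = 'annxyu lxXZgdk'.
One capturing group, so `findall` returns just the captured substring from the one match — 1 in all.

['annxyu lxXZgdk']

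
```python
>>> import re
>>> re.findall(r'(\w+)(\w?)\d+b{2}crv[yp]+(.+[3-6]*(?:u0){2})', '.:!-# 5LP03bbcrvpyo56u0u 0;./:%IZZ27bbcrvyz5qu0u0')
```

Pattern: one or more of a word character (captured); then optionally a word character (captured); then one or more of a digit, then exactly 2 of the literal 'b', then the literal 'crv'; then one or more of one of [yp]; then one or more of any character, then zero or more of a character in [3-6], then the literal 'u0' repeated 2 times (captured).
Scanning left to right: at [6:49] match '5LP03bbcrvpyo56u0u 0;./:%IZZ27bbcrvyz5qu0u0', groups = ('5LP0', '', 'o56u0u 0;./:%IZZ27bbcrvyz5qu0u0').
`findall` packs the 3 group values into a tuple for every match.

[('5LP0', '', 'o56u0u 0;./:%IZZ27bbcrvyz5qu0u0')]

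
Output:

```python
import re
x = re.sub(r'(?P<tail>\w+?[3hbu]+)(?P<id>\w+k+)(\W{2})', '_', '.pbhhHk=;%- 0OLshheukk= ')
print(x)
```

This matches one or more of a word character (lazy), then one or more of one of [3hbu] (captured as 'tail'); then one or more of a word character, then one or more of the literal 'k' (captured as 'id'); then exactly 2 of a non-word character (captured).
Matches: at [1:9] → 'pbhhHk=;'; at [12:24] → '0OLshheukk= '.
`sub` substitutes '_' at each match site.

._%- _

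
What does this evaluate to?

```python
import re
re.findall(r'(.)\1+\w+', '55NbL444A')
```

The backreference `\1` re-matches whatever the first group consumed, character for character.
Scanning left to right: at [0:9] match '55NbL444A', group 1 = '5'.
Because there's exactly one group, `findall` drops the full match and keeps group 1 from the one hit.

['5']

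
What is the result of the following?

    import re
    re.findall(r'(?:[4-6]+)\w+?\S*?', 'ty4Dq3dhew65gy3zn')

The pattern matches one or more of a character in [4-6] (non-capturing group); then one or more of a word character (lazy), then zero or more of a non-whitespace character (lazy).
Lazy quantifiers expand one character at a time until the remainder of the pattern can match.
Matches: at [2:4] → '4D'; at [10:13] → '65g'.
No capturing groups, so `findall` returns the 2 full match strings.

['4D', '65g']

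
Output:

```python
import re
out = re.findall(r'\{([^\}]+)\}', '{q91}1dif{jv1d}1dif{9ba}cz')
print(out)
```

['q91', 'jv1d', '9ba']

Scanning left to right: at [0:5] match '{q91}', group 1 = 'q91'; at [9:15] match '{jv1d}', group 1 = 'jv1d'; at [19:24] match '{9ba}', group 1 = '9ba'.
With a single group, `findall` returns only what that group captured — 3 items.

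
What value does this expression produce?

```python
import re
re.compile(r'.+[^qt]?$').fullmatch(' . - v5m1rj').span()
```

(0, 11)

`re.fullmatch` is like wrapping the pattern in `^…$` (in single-line mode).
The match spans [0:11] → ' . - v5m1rj'.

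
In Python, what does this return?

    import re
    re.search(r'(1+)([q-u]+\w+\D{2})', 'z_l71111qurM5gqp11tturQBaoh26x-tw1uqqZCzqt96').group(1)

The match spans [4:32] → '1111qurM5gqp11tturQBaoh26x-t'.
Captured: group 1 = '1111', group 2 = 'qurM5gqp11tturQBaoh26x-t'.

'1111'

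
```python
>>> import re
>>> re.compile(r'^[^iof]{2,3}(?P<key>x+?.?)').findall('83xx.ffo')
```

Because there's exactly one group, `findall` drops the full match and keeps group 1 from the one hit.

['x.']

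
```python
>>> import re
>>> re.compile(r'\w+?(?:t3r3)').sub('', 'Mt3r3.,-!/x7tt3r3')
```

'.,-!/'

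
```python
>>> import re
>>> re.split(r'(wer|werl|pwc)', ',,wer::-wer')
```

Matches to split on: at [2:5] → 'wer'; at [8:11] → 'wer'.
The group in the pattern means `split` returns the separators' captures alongside the pieces.

[',,', 'wer', '::-', 'wer', '']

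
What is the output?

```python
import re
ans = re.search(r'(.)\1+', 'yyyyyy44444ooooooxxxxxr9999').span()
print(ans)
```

(0, 6)

The backreference `\1` re-matches whatever the first group consumed, character for character.
The match spans [0:6] → 'yyyyyy'.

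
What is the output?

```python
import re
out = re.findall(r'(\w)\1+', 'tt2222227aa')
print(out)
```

['t', '2', 'a']

After group 1 captures some text, `\1` only succeeds where that same text appears again.
Walking the string: at [0:2] match 'tt', group 1 = 't'; at [2:8] match '222222', group 1 = '2'; at [9:11] match 'aa', group 1 = 'a'.
With a single group, `findall` returns only what that group captured — 3 items.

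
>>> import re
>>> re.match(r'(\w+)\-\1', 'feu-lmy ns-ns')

`\1` has to match the exact text group 1 already captured.
`match` is anchored at position 0; if the pattern doesn't fit there, it returns None.
Here the pattern fails at index 0, so the call returns None.

None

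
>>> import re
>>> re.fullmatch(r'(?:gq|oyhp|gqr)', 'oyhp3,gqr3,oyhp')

None

`re.fullmatch` requires the pattern to consume the entire string.
Here there's no way to consume every character, so the call returns None.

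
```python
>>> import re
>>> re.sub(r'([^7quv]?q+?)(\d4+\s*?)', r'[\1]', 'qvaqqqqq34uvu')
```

The pattern matches optionally any character except [7quv], then one or more of the literal 'q' (lazy) (captured); then a digit, then one or more of the literal '4', then zero or more of whitespace (lazy) (captured).
`\1` in the replacement pulls in group 1's text for each match.

'qv[aqqqqq]uvu'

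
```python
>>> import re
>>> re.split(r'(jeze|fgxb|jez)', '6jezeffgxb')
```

Alternation tries branches left to right and keeps the first one that lets the overall match succeed at that position.
With a capturing group present, the delimiter's captured portion is kept in the result list.

['6', 'jeze', 'f', 'fgxb', '']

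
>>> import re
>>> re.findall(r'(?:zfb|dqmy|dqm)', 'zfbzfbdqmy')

['zfb', 'zfb', 'dqmy']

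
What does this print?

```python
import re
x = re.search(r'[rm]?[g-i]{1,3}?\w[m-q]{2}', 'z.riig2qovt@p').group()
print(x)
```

Pattern: optionally one of [rm]; then 1 to 3 of a character in [g-i] (lazy); then a word character, then exactly 2 of a character in [m-q].
The match spans [2:9] → 'riig2qo'.

riig2qo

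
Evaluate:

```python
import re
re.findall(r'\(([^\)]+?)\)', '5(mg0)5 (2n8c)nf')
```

Walking the string: at [1:6] match '(mg0)', group 1 = 'mg0'; at [8:14] match '(2n8c)', group 1 = '2n8c'.
Because there's exactly one group, `findall` drops the full match and keeps group 1 from each hit.

['mg0', '2n8c']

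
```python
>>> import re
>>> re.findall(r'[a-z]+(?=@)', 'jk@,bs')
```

The positive lookaround only admits positions where the adjacent text matches; those characters stay outside the span.
Scanning left to right: at [0:2] → 'jk'.
With no groups in the pattern, `findall` gives back each whole match — 1 here.

['jk']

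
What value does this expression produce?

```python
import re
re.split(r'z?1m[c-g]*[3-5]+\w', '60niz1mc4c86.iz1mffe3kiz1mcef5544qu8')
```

['60ni', '86.i', 'i', 'u8']

The pattern matches optionally the literal 'z', then the literal '1m'; then zero or more of a character in [c-g]; then one or more of a character in [3-5], then a word character.
Matches to split on: at [4:10] → 'z1mc4c'; at [14:22] → 'z1mffe3k'; at [23:34] → 'z1mcef5544q'.
Each match becomes a cut point; 4 segments remain.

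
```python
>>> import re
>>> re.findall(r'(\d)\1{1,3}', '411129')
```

['1']

`\1` is not a pattern — it's the concrete string captured by group 1, re-applied verbatim.
Scanning left to right: at [1:4] match '111', group 1 = '1'.
With a single group, `findall` returns only what that group captured — 1 item.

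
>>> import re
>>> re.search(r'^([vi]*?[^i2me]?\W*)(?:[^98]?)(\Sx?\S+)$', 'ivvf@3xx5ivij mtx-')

None

The pattern matches anchored at the start of the string; then zero or more of one of [vi] (lazy), then optionally any character except [i2me], then zero or more of a non-word character (captured); then optionally any character except [98] (non-capturing group); then a non-whitespace character, then optionally the literal 'x', then one or more of a non-whitespace character (captured); then anchored at the end.
`re.search` scans for the first position where the pattern succeeds.
Here nothing in the string fits, so the call returns None.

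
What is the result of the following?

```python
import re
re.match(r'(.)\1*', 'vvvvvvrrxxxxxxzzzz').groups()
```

('v',)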